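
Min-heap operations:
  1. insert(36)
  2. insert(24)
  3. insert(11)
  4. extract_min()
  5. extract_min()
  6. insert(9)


insert(36) -> [36]
insert(24) -> [24, 36]
insert(11) -> [11, 36, 24]
extract_min()->11, [24, 36]
extract_min()->24, [36]
insert(9) -> [9, 36]

Final heap: [9, 36]


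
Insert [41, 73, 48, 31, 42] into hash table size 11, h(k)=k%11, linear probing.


Insert 41: h=8 -> slot 8
Insert 73: h=7 -> slot 7
Insert 48: h=4 -> slot 4
Insert 31: h=9 -> slot 9
Insert 42: h=9, 1 probes -> slot 10

Table: [None, None, None, None, 48, None, None, 73, 41, 31, 42]


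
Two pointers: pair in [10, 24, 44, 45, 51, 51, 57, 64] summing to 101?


lo=0(10)+hi=7(64)=74
lo=1(24)+hi=7(64)=88
lo=2(44)+hi=7(64)=108
lo=2(44)+hi=6(57)=101

Yes: 44+57=101


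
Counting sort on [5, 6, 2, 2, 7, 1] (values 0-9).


Input: [5, 6, 2, 2, 7, 1]
Counts: [0, 1, 2, 0, 0, 1, 1, 1, 0, 0]

Sorted: [1, 2, 2, 5, 6, 7]


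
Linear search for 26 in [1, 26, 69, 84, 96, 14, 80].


i=0: 1!=26
i=1: 26==26 found!

Found at 1, 2 comps


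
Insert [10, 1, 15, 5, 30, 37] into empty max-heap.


Insert 10: [10]
Insert 1: [10, 1]
Insert 15: [15, 1, 10]
Insert 5: [15, 5, 10, 1]
Insert 30: [30, 15, 10, 1, 5]
Insert 37: [37, 15, 30, 1, 5, 10]

Final heap: [37, 15, 30, 1, 5, 10]


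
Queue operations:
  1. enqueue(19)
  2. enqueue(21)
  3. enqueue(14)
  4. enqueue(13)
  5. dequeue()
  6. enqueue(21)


enqueue(19) -> [19]
enqueue(21) -> [19, 21]
enqueue(14) -> [19, 21, 14]
enqueue(13) -> [19, 21, 14, 13]
dequeue()->19, [21, 14, 13]
enqueue(21) -> [21, 14, 13, 21]

Final queue: [21, 14, 13, 21]


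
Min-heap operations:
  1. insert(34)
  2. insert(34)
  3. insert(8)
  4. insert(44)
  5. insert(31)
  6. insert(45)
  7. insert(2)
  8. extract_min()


insert(34) -> [34]
insert(34) -> [34, 34]
insert(8) -> [8, 34, 34]
insert(44) -> [8, 34, 34, 44]
insert(31) -> [8, 31, 34, 44, 34]
insert(45) -> [8, 31, 34, 44, 34, 45]
insert(2) -> [2, 31, 8, 44, 34, 45, 34]
extract_min()->2, [8, 31, 34, 44, 34, 45]

Final heap: [8, 31, 34, 44, 34, 45]


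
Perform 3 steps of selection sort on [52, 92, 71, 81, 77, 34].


Initial: [52, 92, 71, 81, 77, 34]
Step 1: min=34 at 5
  Swap: [34, 92, 71, 81, 77, 52]
Step 2: min=52 at 5
  Swap: [34, 52, 71, 81, 77, 92]
Step 3: min=71 at 2
  Swap: [34, 52, 71, 81, 77, 92]

After 3 steps: [34, 52, 71, 81, 77, 92]


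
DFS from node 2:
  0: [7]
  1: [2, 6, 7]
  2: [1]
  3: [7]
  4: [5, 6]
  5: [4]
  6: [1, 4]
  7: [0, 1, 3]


Visit 2, push [1]
Visit 1, push [7, 6]
Visit 6, push [4]
Visit 4, push [5]
Visit 5, push []
Visit 7, push [3, 0]
Visit 0, push []
Visit 3, push []

DFS order: [2, 1, 6, 4, 5, 7, 0, 3]


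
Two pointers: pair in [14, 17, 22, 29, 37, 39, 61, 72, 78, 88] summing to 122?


lo=0(14)+hi=9(88)=102
lo=1(17)+hi=9(88)=105
lo=2(22)+hi=9(88)=110
lo=3(29)+hi=9(88)=117
lo=4(37)+hi=9(88)=125
lo=4(37)+hi=8(78)=115
lo=5(39)+hi=8(78)=117
lo=6(61)+hi=8(78)=139
lo=6(61)+hi=7(72)=133

No pair found


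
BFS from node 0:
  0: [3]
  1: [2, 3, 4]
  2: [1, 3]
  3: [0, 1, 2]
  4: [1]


Visit 0, enqueue [3]
Visit 3, enqueue [1, 2]
Visit 1, enqueue [4]
Visit 2, enqueue []
Visit 4, enqueue []

BFS order: [0, 3, 1, 2, 4]


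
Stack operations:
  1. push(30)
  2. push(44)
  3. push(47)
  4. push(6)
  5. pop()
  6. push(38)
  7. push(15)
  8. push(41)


push(30) -> [30]
push(44) -> [30, 44]
push(47) -> [30, 44, 47]
push(6) -> [30, 44, 47, 6]
pop()->6, [30, 44, 47]
push(38) -> [30, 44, 47, 38]
push(15) -> [30, 44, 47, 38, 15]
push(41) -> [30, 44, 47, 38, 15, 41]

Final stack: [30, 44, 47, 38, 15, 41]


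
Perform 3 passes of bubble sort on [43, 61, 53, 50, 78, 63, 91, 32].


Initial: [43, 61, 53, 50, 78, 63, 91, 32]
Pass 1: [43, 53, 50, 61, 63, 78, 32, 91] (4 swaps)
Pass 2: [43, 50, 53, 61, 63, 32, 78, 91] (2 swaps)
Pass 3: [43, 50, 53, 61, 32, 63, 78, 91] (1 swaps)

After 3 passes: [43, 50, 53, 61, 32, 63, 78, 91]


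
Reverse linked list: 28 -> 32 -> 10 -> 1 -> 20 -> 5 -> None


Step 1: curr=28, set curr.next=prev(None) | reversed so far: 28
Step 2: curr=32, set curr.next=prev(28) | reversed so far: 32 -> 28
Step 3: curr=10, set curr.next=prev(32) | reversed so far: 10 -> 32 -> 28
Step 4: curr=1, set curr.next=prev(10) | reversed so far: 1 -> 10 -> 32 -> 28
Step 5: curr=20, set curr.next=prev(1) | reversed so far: 20 -> 1 -> 10 -> 32 -> 28
Step 6: curr=5, set curr.next=prev(20) | reversed so far: 5 -> 20 -> 1 -> 10 -> 32 -> 28

5 -> 20 -> 1 -> 10 -> 32 -> 28 -> None


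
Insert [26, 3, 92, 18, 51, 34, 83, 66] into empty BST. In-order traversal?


Insert 26: root
Insert 3: L from 26
Insert 92: R from 26
Insert 18: L from 26 -> R from 3
Insert 51: R from 26 -> L from 92
Insert 34: R from 26 -> L from 92 -> L from 51
Insert 83: R from 26 -> L from 92 -> R from 51
Insert 66: R from 26 -> L from 92 -> R from 51 -> L from 83

In-order: [3, 18, 26, 34, 51, 66, 83, 92]


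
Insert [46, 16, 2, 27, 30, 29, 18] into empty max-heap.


Insert 46: [46]
Insert 16: [46, 16]
Insert 2: [46, 16, 2]
Insert 27: [46, 27, 2, 16]
Insert 30: [46, 30, 2, 16, 27]
Insert 29: [46, 30, 29, 16, 27, 2]
Insert 18: [46, 30, 29, 16, 27, 2, 18]

Final heap: [46, 30, 29, 16, 27, 2, 18]


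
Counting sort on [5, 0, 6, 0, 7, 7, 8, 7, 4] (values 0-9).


Input: [5, 0, 6, 0, 7, 7, 8, 7, 4]
Counts: [2, 0, 0, 0, 1, 1, 1, 3, 1, 0]

Sorted: [0, 0, 4, 5, 6, 7, 7, 7, 8]


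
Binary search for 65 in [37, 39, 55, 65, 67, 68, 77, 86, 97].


Step 1: lo=0, hi=8, mid=4, val=67
Step 2: lo=0, hi=3, mid=1, val=39
Step 3: lo=2, hi=3, mid=2, val=55
Step 4: lo=3, hi=3, mid=3, val=65

Found at index 3


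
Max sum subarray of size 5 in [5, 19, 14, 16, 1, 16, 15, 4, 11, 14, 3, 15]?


[0:5]: 55
[1:6]: 66
[2:7]: 62
[3:8]: 52
[4:9]: 47
[5:10]: 60
[6:11]: 47
[7:12]: 47

Max: 66 at [1:6]


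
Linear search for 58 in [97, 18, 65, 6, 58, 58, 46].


i=0: 97!=58
i=1: 18!=58
i=2: 65!=58
i=3: 6!=58
i=4: 58==58 found!

Found at 4, 5 comps


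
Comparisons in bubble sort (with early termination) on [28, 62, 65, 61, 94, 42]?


Algorithm: bubble sort (with early termination)
Input: [28, 62, 65, 61, 94, 42]
Sorted: [28, 42, 61, 62, 65, 94]

15


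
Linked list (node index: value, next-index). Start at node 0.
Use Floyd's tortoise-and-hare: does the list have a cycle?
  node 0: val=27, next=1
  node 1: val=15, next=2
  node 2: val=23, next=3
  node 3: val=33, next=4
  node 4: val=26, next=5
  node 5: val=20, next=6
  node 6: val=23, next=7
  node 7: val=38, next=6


Floyd's tortoise (slow, +1) and hare (fast, +2):
  init: slow=0, fast=0
  step 1: slow=1, fast=2
  step 2: slow=2, fast=4
  step 3: slow=3, fast=6
  step 4: slow=4, fast=6
  step 5: slow=5, fast=6
  step 6: slow=6, fast=6
  slow == fast at node 6: cycle detected

Cycle: yes


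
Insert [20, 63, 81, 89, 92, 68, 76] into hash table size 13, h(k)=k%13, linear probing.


Insert 20: h=7 -> slot 7
Insert 63: h=11 -> slot 11
Insert 81: h=3 -> slot 3
Insert 89: h=11, 1 probes -> slot 12
Insert 92: h=1 -> slot 1
Insert 68: h=3, 1 probes -> slot 4
Insert 76: h=11, 2 probes -> slot 0

Table: [76, 92, None, 81, 68, None, None, 20, None, None, None, 63, 89]


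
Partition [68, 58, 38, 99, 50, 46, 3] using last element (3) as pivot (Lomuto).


Pivot: 3
Place pivot at 0: [3, 58, 38, 99, 50, 46, 68]

Partitioned: [3, 58, 38, 99, 50, 46, 68]


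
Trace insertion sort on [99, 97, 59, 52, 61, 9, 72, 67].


Initial: [99, 97, 59, 52, 61, 9, 72, 67]
Insert 97: [97, 99, 59, 52, 61, 9, 72, 67]
Insert 59: [59, 97, 99, 52, 61, 9, 72, 67]
Insert 52: [52, 59, 97, 99, 61, 9, 72, 67]
Insert 61: [52, 59, 61, 97, 99, 9, 72, 67]
Insert 9: [9, 52, 59, 61, 97, 99, 72, 67]
Insert 72: [9, 52, 59, 61, 72, 97, 99, 67]
Insert 67: [9, 52, 59, 61, 67, 72, 97, 99]

Sorted: [9, 52, 59, 61, 67, 72, 97, 99]


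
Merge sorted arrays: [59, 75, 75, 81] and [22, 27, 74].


Take 22 from B
Take 27 from B
Take 59 from A
Take 74 from B

Merged: [22, 27, 59, 74, 75, 75, 81]


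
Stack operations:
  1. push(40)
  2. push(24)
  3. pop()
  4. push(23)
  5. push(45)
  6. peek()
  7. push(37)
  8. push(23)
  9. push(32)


push(40) -> [40]
push(24) -> [40, 24]
pop()->24, [40]
push(23) -> [40, 23]
push(45) -> [40, 23, 45]
peek()->45
push(37) -> [40, 23, 45, 37]
push(23) -> [40, 23, 45, 37, 23]
push(32) -> [40, 23, 45, 37, 23, 32]

Final stack: [40, 23, 45, 37, 23, 32]


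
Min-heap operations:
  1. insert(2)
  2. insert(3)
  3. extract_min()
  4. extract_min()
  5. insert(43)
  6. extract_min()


insert(2) -> [2]
insert(3) -> [2, 3]
extract_min()->2, [3]
extract_min()->3, []
insert(43) -> [43]
extract_min()->43, []

Final heap: []


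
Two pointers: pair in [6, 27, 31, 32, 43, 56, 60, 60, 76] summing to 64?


lo=0(6)+hi=8(76)=82
lo=0(6)+hi=7(60)=66
lo=0(6)+hi=6(60)=66
lo=0(6)+hi=5(56)=62
lo=1(27)+hi=5(56)=83
lo=1(27)+hi=4(43)=70
lo=1(27)+hi=3(32)=59
lo=2(31)+hi=3(32)=63

No pair found


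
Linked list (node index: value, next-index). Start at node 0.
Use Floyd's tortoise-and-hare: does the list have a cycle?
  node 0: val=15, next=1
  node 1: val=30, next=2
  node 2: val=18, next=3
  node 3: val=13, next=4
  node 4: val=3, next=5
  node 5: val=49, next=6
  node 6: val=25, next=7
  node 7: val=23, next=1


Floyd's tortoise (slow, +1) and hare (fast, +2):
  init: slow=0, fast=0
  step 1: slow=1, fast=2
  step 2: slow=2, fast=4
  step 3: slow=3, fast=6
  step 4: slow=4, fast=1
  step 5: slow=5, fast=3
  step 6: slow=6, fast=5
  step 7: slow=7, fast=7
  slow == fast at node 7: cycle detected

Cycle: yes


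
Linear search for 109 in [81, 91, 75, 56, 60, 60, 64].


i=0: 81!=109
i=1: 91!=109
i=2: 75!=109
i=3: 56!=109
i=4: 60!=109
i=5: 60!=109
i=6: 64!=109

Not found, 7 comps


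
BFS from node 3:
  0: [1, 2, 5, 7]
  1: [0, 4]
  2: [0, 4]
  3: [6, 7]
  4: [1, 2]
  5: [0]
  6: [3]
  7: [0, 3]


Visit 3, enqueue [6, 7]
Visit 6, enqueue []
Visit 7, enqueue [0]
Visit 0, enqueue [1, 2, 5]
Visit 1, enqueue [4]
Visit 2, enqueue []
Visit 5, enqueue []
Visit 4, enqueue []

BFS order: [3, 6, 7, 0, 1, 2, 5, 4]


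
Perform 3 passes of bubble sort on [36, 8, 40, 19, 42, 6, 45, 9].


Initial: [36, 8, 40, 19, 42, 6, 45, 9]
Pass 1: [8, 36, 19, 40, 6, 42, 9, 45] (4 swaps)
Pass 2: [8, 19, 36, 6, 40, 9, 42, 45] (3 swaps)
Pass 3: [8, 19, 6, 36, 9, 40, 42, 45] (2 swaps)

After 3 passes: [8, 19, 6, 36, 9, 40, 42, 45]


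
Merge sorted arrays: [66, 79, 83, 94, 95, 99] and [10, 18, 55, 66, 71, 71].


Take 10 from B
Take 18 from B
Take 55 from B
Take 66 from A
Take 66 from B
Take 71 from B
Take 71 from B

Merged: [10, 18, 55, 66, 66, 71, 71, 79, 83, 94, 95, 99]


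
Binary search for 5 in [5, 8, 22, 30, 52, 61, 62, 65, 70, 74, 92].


Step 1: lo=0, hi=10, mid=5, val=61
Step 2: lo=0, hi=4, mid=2, val=22
Step 3: lo=0, hi=1, mid=0, val=5

Found at index 0


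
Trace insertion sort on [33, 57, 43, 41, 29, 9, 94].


Initial: [33, 57, 43, 41, 29, 9, 94]
Insert 57: [33, 57, 43, 41, 29, 9, 94]
Insert 43: [33, 43, 57, 41, 29, 9, 94]
Insert 41: [33, 41, 43, 57, 29, 9, 94]
Insert 29: [29, 33, 41, 43, 57, 9, 94]
Insert 9: [9, 29, 33, 41, 43, 57, 94]
Insert 94: [9, 29, 33, 41, 43, 57, 94]

Sorted: [9, 29, 33, 41, 43, 57, 94]


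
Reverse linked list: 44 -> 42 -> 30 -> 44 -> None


Step 1: curr=44, set curr.next=prev(None) | reversed so far: 44
Step 2: curr=42, set curr.next=prev(44) | reversed so far: 42 -> 44
Step 3: curr=30, set curr.next=prev(42) | reversed so far: 30 -> 42 -> 44
Step 4: curr=44, set curr.next=prev(30) | reversed so far: 44 -> 30 -> 42 -> 44

44 -> 30 -> 42 -> 44 -> None


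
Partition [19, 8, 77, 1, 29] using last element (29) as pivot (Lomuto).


Pivot: 29
  19 <= 29: advance i (no swap)
  8 <= 29: advance i (no swap)
  1 <= 29: swap -> [19, 8, 1, 77, 29]
Place pivot at 3: [19, 8, 1, 29, 77]

Partitioned: [19, 8, 1, 29, 77]


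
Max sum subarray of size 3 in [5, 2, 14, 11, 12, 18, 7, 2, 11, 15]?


[0:3]: 21
[1:4]: 27
[2:5]: 37
[3:6]: 41
[4:7]: 37
[5:8]: 27
[6:9]: 20
[7:10]: 28

Max: 41 at [3:6]


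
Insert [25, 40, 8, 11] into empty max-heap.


Insert 25: [25]
Insert 40: [40, 25]
Insert 8: [40, 25, 8]
Insert 11: [40, 25, 8, 11]

Final heap: [40, 25, 8, 11]


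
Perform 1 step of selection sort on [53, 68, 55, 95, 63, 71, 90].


Initial: [53, 68, 55, 95, 63, 71, 90]
Step 1: min=53 at 0
  Swap: [53, 68, 55, 95, 63, 71, 90]

After 1 step: [53, 68, 55, 95, 63, 71, 90]


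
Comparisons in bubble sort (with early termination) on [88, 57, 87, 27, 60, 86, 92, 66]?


Algorithm: bubble sort (with early termination)
Input: [88, 57, 87, 27, 60, 86, 92, 66]
Sorted: [27, 57, 60, 66, 86, 87, 88, 92]

25


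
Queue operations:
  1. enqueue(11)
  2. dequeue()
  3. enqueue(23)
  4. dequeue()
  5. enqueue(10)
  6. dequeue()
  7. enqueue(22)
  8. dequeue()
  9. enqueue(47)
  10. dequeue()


enqueue(11) -> [11]
dequeue()->11, []
enqueue(23) -> [23]
dequeue()->23, []
enqueue(10) -> [10]
dequeue()->10, []
enqueue(22) -> [22]
dequeue()->22, []
enqueue(47) -> [47]
dequeue()->47, []

Final queue: []


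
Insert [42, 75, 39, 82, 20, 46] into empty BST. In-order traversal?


Insert 42: root
Insert 75: R from 42
Insert 39: L from 42
Insert 82: R from 42 -> R from 75
Insert 20: L from 42 -> L from 39
Insert 46: R from 42 -> L from 75

In-order: [20, 39, 42, 46, 75, 82]


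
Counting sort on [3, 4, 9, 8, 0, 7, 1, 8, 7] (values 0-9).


Input: [3, 4, 9, 8, 0, 7, 1, 8, 7]
Counts: [1, 1, 0, 1, 1, 0, 0, 2, 2, 1]

Sorted: [0, 1, 3, 4, 7, 7, 8, 8, 9]


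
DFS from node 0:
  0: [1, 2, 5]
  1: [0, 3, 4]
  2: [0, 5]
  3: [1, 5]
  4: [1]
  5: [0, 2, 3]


Visit 0, push [5, 2, 1]
Visit 1, push [4, 3]
Visit 3, push [5]
Visit 5, push [2]
Visit 2, push []
Visit 4, push []

DFS order: [0, 1, 3, 5, 2, 4]


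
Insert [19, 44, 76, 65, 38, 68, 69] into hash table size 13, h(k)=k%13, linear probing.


Insert 19: h=6 -> slot 6
Insert 44: h=5 -> slot 5
Insert 76: h=11 -> slot 11
Insert 65: h=0 -> slot 0
Insert 38: h=12 -> slot 12
Insert 68: h=3 -> slot 3
Insert 69: h=4 -> slot 4

Table: [65, None, None, 68, 69, 44, 19, None, None, None, None, 76, 38]


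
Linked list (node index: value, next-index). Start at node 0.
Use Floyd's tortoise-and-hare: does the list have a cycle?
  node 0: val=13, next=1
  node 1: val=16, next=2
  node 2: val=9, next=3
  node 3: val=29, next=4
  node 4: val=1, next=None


Floyd's tortoise (slow, +1) and hare (fast, +2):
  init: slow=0, fast=0
  step 1: slow=1, fast=2
  step 2: slow=2, fast=4
  step 3: fast -> None, no cycle

Cycle: no


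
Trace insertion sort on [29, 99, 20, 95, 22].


Initial: [29, 99, 20, 95, 22]
Insert 99: [29, 99, 20, 95, 22]
Insert 20: [20, 29, 99, 95, 22]
Insert 95: [20, 29, 95, 99, 22]
Insert 22: [20, 22, 29, 95, 99]

Sorted: [20, 22, 29, 95, 99]


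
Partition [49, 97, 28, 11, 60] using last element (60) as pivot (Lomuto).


Pivot: 60
  49 <= 60: advance i (no swap)
  28 <= 60: swap -> [49, 28, 97, 11, 60]
  11 <= 60: swap -> [49, 28, 11, 97, 60]
Place pivot at 3: [49, 28, 11, 60, 97]

Partitioned: [49, 28, 11, 60, 97]


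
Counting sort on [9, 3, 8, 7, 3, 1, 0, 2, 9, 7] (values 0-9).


Input: [9, 3, 8, 7, 3, 1, 0, 2, 9, 7]
Counts: [1, 1, 1, 2, 0, 0, 0, 2, 1, 2]

Sorted: [0, 1, 2, 3, 3, 7, 7, 8, 9, 9]


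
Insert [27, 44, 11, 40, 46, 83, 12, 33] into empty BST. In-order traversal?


Insert 27: root
Insert 44: R from 27
Insert 11: L from 27
Insert 40: R from 27 -> L from 44
Insert 46: R from 27 -> R from 44
Insert 83: R from 27 -> R from 44 -> R from 46
Insert 12: L from 27 -> R from 11
Insert 33: R from 27 -> L from 44 -> L from 40

In-order: [11, 12, 27, 33, 40, 44, 46, 83]


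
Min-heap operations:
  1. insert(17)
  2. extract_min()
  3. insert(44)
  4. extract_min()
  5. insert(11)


insert(17) -> [17]
extract_min()->17, []
insert(44) -> [44]
extract_min()->44, []
insert(11) -> [11]

Final heap: [11]


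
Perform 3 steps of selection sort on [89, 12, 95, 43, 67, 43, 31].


Initial: [89, 12, 95, 43, 67, 43, 31]
Step 1: min=12 at 1
  Swap: [12, 89, 95, 43, 67, 43, 31]
Step 2: min=31 at 6
  Swap: [12, 31, 95, 43, 67, 43, 89]
Step 3: min=43 at 3
  Swap: [12, 31, 43, 95, 67, 43, 89]

After 3 steps: [12, 31, 43, 95, 67, 43, 89]


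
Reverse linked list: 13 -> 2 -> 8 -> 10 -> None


Step 1: curr=13, set curr.next=prev(None) | reversed so far: 13
Step 2: curr=2, set curr.next=prev(13) | reversed so far: 2 -> 13
Step 3: curr=8, set curr.next=prev(2) | reversed so far: 8 -> 2 -> 13
Step 4: curr=10, set curr.next=prev(8) | reversed so far: 10 -> 8 -> 2 -> 13

10 -> 8 -> 2 -> 13 -> None


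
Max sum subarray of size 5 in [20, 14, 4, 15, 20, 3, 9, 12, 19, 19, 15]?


[0:5]: 73
[1:6]: 56
[2:7]: 51
[3:8]: 59
[4:9]: 63
[5:10]: 62
[6:11]: 74

Max: 74 at [6:11]


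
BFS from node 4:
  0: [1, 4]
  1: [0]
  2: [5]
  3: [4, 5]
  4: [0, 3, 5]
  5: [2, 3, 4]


Visit 4, enqueue [0, 3, 5]
Visit 0, enqueue [1]
Visit 3, enqueue []
Visit 5, enqueue [2]
Visit 1, enqueue []
Visit 2, enqueue []

BFS order: [4, 0, 3, 5, 1, 2]


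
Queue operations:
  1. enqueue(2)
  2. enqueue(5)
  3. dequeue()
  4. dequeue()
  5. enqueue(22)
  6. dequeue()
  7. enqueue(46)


enqueue(2) -> [2]
enqueue(5) -> [2, 5]
dequeue()->2, [5]
dequeue()->5, []
enqueue(22) -> [22]
dequeue()->22, []
enqueue(46) -> [46]

Final queue: [46]


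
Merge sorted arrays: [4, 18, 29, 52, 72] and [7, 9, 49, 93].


Take 4 from A
Take 7 from B
Take 9 from B
Take 18 from A
Take 29 from A
Take 49 from B
Take 52 from A
Take 72 from A

Merged: [4, 7, 9, 18, 29, 49, 52, 72, 93]


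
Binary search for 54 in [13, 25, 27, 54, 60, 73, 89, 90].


Step 1: lo=0, hi=7, mid=3, val=54

Found at index 3


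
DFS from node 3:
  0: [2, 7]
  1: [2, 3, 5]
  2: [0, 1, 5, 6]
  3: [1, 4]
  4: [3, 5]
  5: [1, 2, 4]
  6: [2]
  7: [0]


Visit 3, push [4, 1]
Visit 1, push [5, 2]
Visit 2, push [6, 5, 0]
Visit 0, push [7]
Visit 7, push []
Visit 5, push [4]
Visit 4, push []
Visit 6, push []

DFS order: [3, 1, 2, 0, 7, 5, 4, 6]


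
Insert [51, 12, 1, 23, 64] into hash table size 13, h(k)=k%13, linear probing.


Insert 51: h=12 -> slot 12
Insert 12: h=12, 1 probes -> slot 0
Insert 1: h=1 -> slot 1
Insert 23: h=10 -> slot 10
Insert 64: h=12, 3 probes -> slot 2

Table: [12, 1, 64, None, None, None, None, None, None, None, 23, None, 51]


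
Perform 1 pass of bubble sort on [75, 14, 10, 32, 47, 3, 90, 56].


Initial: [75, 14, 10, 32, 47, 3, 90, 56]
Pass 1: [14, 10, 32, 47, 3, 75, 56, 90] (6 swaps)

After 1 pass: [14, 10, 32, 47, 3, 75, 56, 90]


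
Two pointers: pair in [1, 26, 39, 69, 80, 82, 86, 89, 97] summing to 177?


lo=0(1)+hi=8(97)=98
lo=1(26)+hi=8(97)=123
lo=2(39)+hi=8(97)=136
lo=3(69)+hi=8(97)=166
lo=4(80)+hi=8(97)=177

Yes: 80+97=177


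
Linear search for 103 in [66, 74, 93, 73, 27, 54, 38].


i=0: 66!=103
i=1: 74!=103
i=2: 93!=103
i=3: 73!=103
i=4: 27!=103
i=5: 54!=103
i=6: 38!=103

Not found, 7 comps


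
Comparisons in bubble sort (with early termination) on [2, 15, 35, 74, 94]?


Algorithm: bubble sort (with early termination)
Input: [2, 15, 35, 74, 94]
Sorted: [2, 15, 35, 74, 94]

4


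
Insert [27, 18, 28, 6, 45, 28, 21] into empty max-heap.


Insert 27: [27]
Insert 18: [27, 18]
Insert 28: [28, 18, 27]
Insert 6: [28, 18, 27, 6]
Insert 45: [45, 28, 27, 6, 18]
Insert 28: [45, 28, 28, 6, 18, 27]
Insert 21: [45, 28, 28, 6, 18, 27, 21]

Final heap: [45, 28, 28, 6, 18, 27, 21]


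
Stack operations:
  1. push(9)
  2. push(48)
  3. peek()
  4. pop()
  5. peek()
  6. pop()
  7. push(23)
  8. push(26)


push(9) -> [9]
push(48) -> [9, 48]
peek()->48
pop()->48, [9]
peek()->9
pop()->9, []
push(23) -> [23]
push(26) -> [23, 26]

Final stack: [23, 26]


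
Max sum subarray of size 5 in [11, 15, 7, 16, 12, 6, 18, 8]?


[0:5]: 61
[1:6]: 56
[2:7]: 59
[3:8]: 60

Max: 61 at [0:5]


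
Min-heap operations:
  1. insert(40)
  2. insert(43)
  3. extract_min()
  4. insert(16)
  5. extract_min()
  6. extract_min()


insert(40) -> [40]
insert(43) -> [40, 43]
extract_min()->40, [43]
insert(16) -> [16, 43]
extract_min()->16, [43]
extract_min()->43, []

Final heap: []


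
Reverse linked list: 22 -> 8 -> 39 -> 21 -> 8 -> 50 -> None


Step 1: curr=22, set curr.next=prev(None) | reversed so far: 22
Step 2: curr=8, set curr.next=prev(22) | reversed so far: 8 -> 22
Step 3: curr=39, set curr.next=prev(8) | reversed so far: 39 -> 8 -> 22
Step 4: curr=21, set curr.next=prev(39) | reversed so far: 21 -> 39 -> 8 -> 22
Step 5: curr=8, set curr.next=prev(21) | reversed so far: 8 -> 21 -> 39 -> 8 -> 22
Step 6: curr=50, set curr.next=prev(8) | reversed so far: 50 -> 8 -> 21 -> 39 -> 8 -> 22

50 -> 8 -> 21 -> 39 -> 8 -> 22 -> None


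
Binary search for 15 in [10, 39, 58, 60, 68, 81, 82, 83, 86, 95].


Step 1: lo=0, hi=9, mid=4, val=68
Step 2: lo=0, hi=3, mid=1, val=39
Step 3: lo=0, hi=0, mid=0, val=10

Not found


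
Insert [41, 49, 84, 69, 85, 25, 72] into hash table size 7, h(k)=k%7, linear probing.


Insert 41: h=6 -> slot 6
Insert 49: h=0 -> slot 0
Insert 84: h=0, 1 probes -> slot 1
Insert 69: h=6, 3 probes -> slot 2
Insert 85: h=1, 2 probes -> slot 3
Insert 25: h=4 -> slot 4
Insert 72: h=2, 3 probes -> slot 5

Table: [49, 84, 69, 85, 25, 72, 41]


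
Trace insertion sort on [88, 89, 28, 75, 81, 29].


Initial: [88, 89, 28, 75, 81, 29]
Insert 89: [88, 89, 28, 75, 81, 29]
Insert 28: [28, 88, 89, 75, 81, 29]
Insert 75: [28, 75, 88, 89, 81, 29]
Insert 81: [28, 75, 81, 88, 89, 29]
Insert 29: [28, 29, 75, 81, 88, 89]

Sorted: [28, 29, 75, 81, 88, 89]


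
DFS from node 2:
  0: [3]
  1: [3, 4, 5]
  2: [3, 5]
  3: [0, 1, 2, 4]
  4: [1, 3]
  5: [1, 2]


Visit 2, push [5, 3]
Visit 3, push [4, 1, 0]
Visit 0, push []
Visit 1, push [5, 4]
Visit 4, push []
Visit 5, push []

DFS order: [2, 3, 0, 1, 4, 5]


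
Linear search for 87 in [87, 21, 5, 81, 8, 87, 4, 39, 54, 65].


i=0: 87==87 found!

Found at 0, 1 comps


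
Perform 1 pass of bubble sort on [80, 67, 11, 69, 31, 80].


Initial: [80, 67, 11, 69, 31, 80]
Pass 1: [67, 11, 69, 31, 80, 80] (4 swaps)

After 1 pass: [67, 11, 69, 31, 80, 80]


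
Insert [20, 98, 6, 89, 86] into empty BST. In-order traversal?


Insert 20: root
Insert 98: R from 20
Insert 6: L from 20
Insert 89: R from 20 -> L from 98
Insert 86: R from 20 -> L from 98 -> L from 89

In-order: [6, 20, 86, 89, 98]


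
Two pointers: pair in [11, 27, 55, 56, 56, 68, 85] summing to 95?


lo=0(11)+hi=6(85)=96
lo=0(11)+hi=5(68)=79
lo=1(27)+hi=5(68)=95

Yes: 27+68=95


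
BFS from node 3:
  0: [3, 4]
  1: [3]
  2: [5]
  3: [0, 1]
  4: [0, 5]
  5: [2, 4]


Visit 3, enqueue [0, 1]
Visit 0, enqueue [4]
Visit 1, enqueue []
Visit 4, enqueue [5]
Visit 5, enqueue [2]
Visit 2, enqueue []

BFS order: [3, 0, 1, 4, 5, 2]


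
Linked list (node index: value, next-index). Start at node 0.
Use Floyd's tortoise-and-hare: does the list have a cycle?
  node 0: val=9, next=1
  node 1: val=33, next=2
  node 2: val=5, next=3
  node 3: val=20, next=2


Floyd's tortoise (slow, +1) and hare (fast, +2):
  init: slow=0, fast=0
  step 1: slow=1, fast=2
  step 2: slow=2, fast=2
  slow == fast at node 2: cycle detected

Cycle: yes


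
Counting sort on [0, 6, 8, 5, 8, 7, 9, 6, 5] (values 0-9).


Input: [0, 6, 8, 5, 8, 7, 9, 6, 5]
Counts: [1, 0, 0, 0, 0, 2, 2, 1, 2, 1]

Sorted: [0, 5, 5, 6, 6, 7, 8, 8, 9]


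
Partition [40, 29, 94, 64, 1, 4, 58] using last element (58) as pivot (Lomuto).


Pivot: 58
  40 <= 58: advance i (no swap)
  29 <= 58: advance i (no swap)
  1 <= 58: swap -> [40, 29, 1, 64, 94, 4, 58]
  4 <= 58: swap -> [40, 29, 1, 4, 94, 64, 58]
Place pivot at 4: [40, 29, 1, 4, 58, 64, 94]

Partitioned: [40, 29, 1, 4, 58, 64, 94]


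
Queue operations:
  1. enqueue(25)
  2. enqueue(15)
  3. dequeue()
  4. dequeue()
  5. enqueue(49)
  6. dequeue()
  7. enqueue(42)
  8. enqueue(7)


enqueue(25) -> [25]
enqueue(15) -> [25, 15]
dequeue()->25, [15]
dequeue()->15, []
enqueue(49) -> [49]
dequeue()->49, []
enqueue(42) -> [42]
enqueue(7) -> [42, 7]

Final queue: [42, 7]


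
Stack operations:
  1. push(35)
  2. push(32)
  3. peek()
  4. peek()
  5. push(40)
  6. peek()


push(35) -> [35]
push(32) -> [35, 32]
peek()->32
peek()->32
push(40) -> [35, 32, 40]
peek()->40

Final stack: [35, 32, 40]


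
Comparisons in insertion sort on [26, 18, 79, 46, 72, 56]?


Algorithm: insertion sort
Input: [26, 18, 79, 46, 72, 56]
Sorted: [18, 26, 46, 56, 72, 79]

9


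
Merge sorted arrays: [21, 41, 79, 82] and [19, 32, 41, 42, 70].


Take 19 from B
Take 21 from A
Take 32 from B
Take 41 from A
Take 41 from B
Take 42 from B
Take 70 from B

Merged: [19, 21, 32, 41, 41, 42, 70, 79, 82]


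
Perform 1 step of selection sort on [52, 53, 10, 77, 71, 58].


Initial: [52, 53, 10, 77, 71, 58]
Step 1: min=10 at 2
  Swap: [10, 53, 52, 77, 71, 58]

After 1 step: [10, 53, 52, 77, 71, 58]


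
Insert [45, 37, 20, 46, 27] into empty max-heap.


Insert 45: [45]
Insert 37: [45, 37]
Insert 20: [45, 37, 20]
Insert 46: [46, 45, 20, 37]
Insert 27: [46, 45, 20, 37, 27]

Final heap: [46, 45, 20, 37, 27]


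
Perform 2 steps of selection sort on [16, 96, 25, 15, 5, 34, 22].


Initial: [16, 96, 25, 15, 5, 34, 22]
Step 1: min=5 at 4
  Swap: [5, 96, 25, 15, 16, 34, 22]
Step 2: min=15 at 3
  Swap: [5, 15, 25, 96, 16, 34, 22]

After 2 steps: [5, 15, 25, 96, 16, 34, 22]


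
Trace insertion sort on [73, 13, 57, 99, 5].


Initial: [73, 13, 57, 99, 5]
Insert 13: [13, 73, 57, 99, 5]
Insert 57: [13, 57, 73, 99, 5]
Insert 99: [13, 57, 73, 99, 5]
Insert 5: [5, 13, 57, 73, 99]

Sorted: [5, 13, 57, 73, 99]


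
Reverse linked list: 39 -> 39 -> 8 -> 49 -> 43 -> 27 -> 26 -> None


Step 1: curr=39, set curr.next=prev(None) | reversed so far: 39
Step 2: curr=39, set curr.next=prev(39) | reversed so far: 39 -> 39
Step 3: curr=8, set curr.next=prev(39) | reversed so far: 8 -> 39 -> 39
Step 4: curr=49, set curr.next=prev(8) | reversed so far: 49 -> 8 -> 39 -> 39
Step 5: curr=43, set curr.next=prev(49) | reversed so far: 43 -> 49 -> 8 -> 39 -> 39
Step 6: curr=27, set curr.next=prev(43) | reversed so far: 27 -> 43 -> 49 -> 8 -> 39 -> 39
Step 7: curr=26, set curr.next=prev(27) | reversed so far: 26 -> 27 -> 43 -> 49 -> 8 -> 39 -> 39

26 -> 27 -> 43 -> 49 -> 8 -> 39 -> 39 -> None


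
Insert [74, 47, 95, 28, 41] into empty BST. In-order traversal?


Insert 74: root
Insert 47: L from 74
Insert 95: R from 74
Insert 28: L from 74 -> L from 47
Insert 41: L from 74 -> L from 47 -> R from 28

In-order: [28, 41, 47, 74, 95]


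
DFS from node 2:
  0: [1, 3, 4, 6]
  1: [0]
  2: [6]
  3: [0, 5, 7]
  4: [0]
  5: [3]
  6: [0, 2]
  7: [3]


Visit 2, push [6]
Visit 6, push [0]
Visit 0, push [4, 3, 1]
Visit 1, push []
Visit 3, push [7, 5]
Visit 5, push []
Visit 7, push []
Visit 4, push []

DFS order: [2, 6, 0, 1, 3, 5, 7, 4]


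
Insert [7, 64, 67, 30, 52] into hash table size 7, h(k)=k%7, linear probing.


Insert 7: h=0 -> slot 0
Insert 64: h=1 -> slot 1
Insert 67: h=4 -> slot 4
Insert 30: h=2 -> slot 2
Insert 52: h=3 -> slot 3

Table: [7, 64, 30, 52, 67, None, None]


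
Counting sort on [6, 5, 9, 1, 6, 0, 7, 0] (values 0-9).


Input: [6, 5, 9, 1, 6, 0, 7, 0]
Counts: [2, 1, 0, 0, 0, 1, 2, 1, 0, 1]

Sorted: [0, 0, 1, 5, 6, 6, 7, 9]


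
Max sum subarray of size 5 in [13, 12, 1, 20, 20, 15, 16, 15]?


[0:5]: 66
[1:6]: 68
[2:7]: 72
[3:8]: 86

Max: 86 at [3:8]


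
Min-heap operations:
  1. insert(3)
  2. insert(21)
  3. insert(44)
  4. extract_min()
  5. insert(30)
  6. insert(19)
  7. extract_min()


insert(3) -> [3]
insert(21) -> [3, 21]
insert(44) -> [3, 21, 44]
extract_min()->3, [21, 44]
insert(30) -> [21, 44, 30]
insert(19) -> [19, 21, 30, 44]
extract_min()->19, [21, 44, 30]

Final heap: [21, 44, 30]


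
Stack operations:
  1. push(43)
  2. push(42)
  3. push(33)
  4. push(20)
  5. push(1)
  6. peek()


push(43) -> [43]
push(42) -> [43, 42]
push(33) -> [43, 42, 33]
push(20) -> [43, 42, 33, 20]
push(1) -> [43, 42, 33, 20, 1]
peek()->1

Final stack: [43, 42, 33, 20, 1]


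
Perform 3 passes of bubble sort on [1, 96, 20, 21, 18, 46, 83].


Initial: [1, 96, 20, 21, 18, 46, 83]
Pass 1: [1, 20, 21, 18, 46, 83, 96] (5 swaps)
Pass 2: [1, 20, 18, 21, 46, 83, 96] (1 swaps)
Pass 3: [1, 18, 20, 21, 46, 83, 96] (1 swaps)

After 3 passes: [1, 18, 20, 21, 46, 83, 96]


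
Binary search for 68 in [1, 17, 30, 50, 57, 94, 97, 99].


Step 1: lo=0, hi=7, mid=3, val=50
Step 2: lo=4, hi=7, mid=5, val=94
Step 3: lo=4, hi=4, mid=4, val=57

Not found


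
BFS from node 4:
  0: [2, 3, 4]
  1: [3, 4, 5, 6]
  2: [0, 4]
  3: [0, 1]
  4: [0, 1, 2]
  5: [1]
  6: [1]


Visit 4, enqueue [0, 1, 2]
Visit 0, enqueue [3]
Visit 1, enqueue [5, 6]
Visit 2, enqueue []
Visit 3, enqueue []
Visit 5, enqueue []
Visit 6, enqueue []

BFS order: [4, 0, 1, 2, 3, 5, 6]


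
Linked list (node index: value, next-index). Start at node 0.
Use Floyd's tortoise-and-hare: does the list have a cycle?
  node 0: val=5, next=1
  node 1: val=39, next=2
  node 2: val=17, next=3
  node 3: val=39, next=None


Floyd's tortoise (slow, +1) and hare (fast, +2):
  init: slow=0, fast=0
  step 1: slow=1, fast=2
  step 2: fast 2->3->None, no cycle

Cycle: no


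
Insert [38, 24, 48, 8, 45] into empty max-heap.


Insert 38: [38]
Insert 24: [38, 24]
Insert 48: [48, 24, 38]
Insert 8: [48, 24, 38, 8]
Insert 45: [48, 45, 38, 8, 24]

Final heap: [48, 45, 38, 8, 24]


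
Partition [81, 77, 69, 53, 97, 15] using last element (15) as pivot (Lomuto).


Pivot: 15
Place pivot at 0: [15, 77, 69, 53, 97, 81]

Partitioned: [15, 77, 69, 53, 97, 81]


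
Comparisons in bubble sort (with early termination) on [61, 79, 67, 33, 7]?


Algorithm: bubble sort (with early termination)
Input: [61, 79, 67, 33, 7]
Sorted: [7, 33, 61, 67, 79]

10


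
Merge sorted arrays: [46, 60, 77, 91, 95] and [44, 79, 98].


Take 44 from B
Take 46 from A
Take 60 from A
Take 77 from A
Take 79 from B
Take 91 from A
Take 95 from A

Merged: [44, 46, 60, 77, 79, 91, 95, 98]


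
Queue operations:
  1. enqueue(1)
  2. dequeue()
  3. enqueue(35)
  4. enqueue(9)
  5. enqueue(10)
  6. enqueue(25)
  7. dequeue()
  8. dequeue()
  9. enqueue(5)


enqueue(1) -> [1]
dequeue()->1, []
enqueue(35) -> [35]
enqueue(9) -> [35, 9]
enqueue(10) -> [35, 9, 10]
enqueue(25) -> [35, 9, 10, 25]
dequeue()->35, [9, 10, 25]
dequeue()->9, [10, 25]
enqueue(5) -> [10, 25, 5]

Final queue: [10, 25, 5]


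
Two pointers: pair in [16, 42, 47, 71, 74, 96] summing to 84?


lo=0(16)+hi=5(96)=112
lo=0(16)+hi=4(74)=90
lo=0(16)+hi=3(71)=87
lo=0(16)+hi=2(47)=63
lo=1(42)+hi=2(47)=89

No pair found


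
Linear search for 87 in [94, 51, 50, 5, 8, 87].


i=0: 94!=87
i=1: 51!=87
i=2: 50!=87
i=3: 5!=87
i=4: 8!=87
i=5: 87==87 found!

Found at 5, 6 comps


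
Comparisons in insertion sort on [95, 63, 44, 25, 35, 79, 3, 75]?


Algorithm: insertion sort
Input: [95, 63, 44, 25, 35, 79, 3, 75]
Sorted: [3, 25, 35, 44, 63, 75, 79, 95]

21


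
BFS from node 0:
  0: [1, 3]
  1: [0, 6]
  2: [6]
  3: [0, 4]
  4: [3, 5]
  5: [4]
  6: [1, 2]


Visit 0, enqueue [1, 3]
Visit 1, enqueue [6]
Visit 3, enqueue [4]
Visit 6, enqueue [2]
Visit 4, enqueue [5]
Visit 2, enqueue []
Visit 5, enqueue []

BFS order: [0, 1, 3, 6, 4, 2, 5]


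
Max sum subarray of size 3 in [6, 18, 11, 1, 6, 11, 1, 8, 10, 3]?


[0:3]: 35
[1:4]: 30
[2:5]: 18
[3:6]: 18
[4:7]: 18
[5:8]: 20
[6:9]: 19
[7:10]: 21

Max: 35 at [0:3]


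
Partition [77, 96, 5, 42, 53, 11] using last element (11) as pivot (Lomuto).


Pivot: 11
  5 <= 11: swap -> [5, 96, 77, 42, 53, 11]
Place pivot at 1: [5, 11, 77, 42, 53, 96]

Partitioned: [5, 11, 77, 42, 53, 96]


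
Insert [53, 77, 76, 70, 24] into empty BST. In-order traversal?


Insert 53: root
Insert 77: R from 53
Insert 76: R from 53 -> L from 77
Insert 70: R from 53 -> L from 77 -> L from 76
Insert 24: L from 53

In-order: [24, 53, 70, 76, 77]


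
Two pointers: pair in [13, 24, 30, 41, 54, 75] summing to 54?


lo=0(13)+hi=5(75)=88
lo=0(13)+hi=4(54)=67
lo=0(13)+hi=3(41)=54

Yes: 13+41=54


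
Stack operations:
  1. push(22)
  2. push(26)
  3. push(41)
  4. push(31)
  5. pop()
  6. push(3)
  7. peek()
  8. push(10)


push(22) -> [22]
push(26) -> [22, 26]
push(41) -> [22, 26, 41]
push(31) -> [22, 26, 41, 31]
pop()->31, [22, 26, 41]
push(3) -> [22, 26, 41, 3]
peek()->3
push(10) -> [22, 26, 41, 3, 10]

Final stack: [22, 26, 41, 3, 10]


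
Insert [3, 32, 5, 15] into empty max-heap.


Insert 3: [3]
Insert 32: [32, 3]
Insert 5: [32, 3, 5]
Insert 15: [32, 15, 5, 3]

Final heap: [32, 15, 5, 3]


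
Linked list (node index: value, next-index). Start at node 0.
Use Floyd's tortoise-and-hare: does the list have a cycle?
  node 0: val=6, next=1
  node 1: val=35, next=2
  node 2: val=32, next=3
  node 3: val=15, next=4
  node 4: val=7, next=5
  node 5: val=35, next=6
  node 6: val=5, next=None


Floyd's tortoise (slow, +1) and hare (fast, +2):
  init: slow=0, fast=0
  step 1: slow=1, fast=2
  step 2: slow=2, fast=4
  step 3: slow=3, fast=6
  step 4: fast -> None, no cycle

Cycle: no


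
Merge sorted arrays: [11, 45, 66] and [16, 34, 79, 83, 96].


Take 11 from A
Take 16 from B
Take 34 from B
Take 45 from A
Take 66 from A

Merged: [11, 16, 34, 45, 66, 79, 83, 96]


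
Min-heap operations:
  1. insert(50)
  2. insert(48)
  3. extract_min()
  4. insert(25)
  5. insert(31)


insert(50) -> [50]
insert(48) -> [48, 50]
extract_min()->48, [50]
insert(25) -> [25, 50]
insert(31) -> [25, 50, 31]

Final heap: [25, 50, 31]


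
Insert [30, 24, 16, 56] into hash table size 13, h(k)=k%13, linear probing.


Insert 30: h=4 -> slot 4
Insert 24: h=11 -> slot 11
Insert 16: h=3 -> slot 3
Insert 56: h=4, 1 probes -> slot 5

Table: [None, None, None, 16, 30, 56, None, None, None, None, None, 24, None]


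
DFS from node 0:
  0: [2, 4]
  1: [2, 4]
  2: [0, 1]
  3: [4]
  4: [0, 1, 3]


Visit 0, push [4, 2]
Visit 2, push [1]
Visit 1, push [4]
Visit 4, push [3]
Visit 3, push []

DFS order: [0, 2, 1, 4, 3]


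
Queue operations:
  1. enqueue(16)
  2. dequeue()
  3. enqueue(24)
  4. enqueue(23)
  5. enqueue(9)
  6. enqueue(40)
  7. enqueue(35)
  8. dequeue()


enqueue(16) -> [16]
dequeue()->16, []
enqueue(24) -> [24]
enqueue(23) -> [24, 23]
enqueue(9) -> [24, 23, 9]
enqueue(40) -> [24, 23, 9, 40]
enqueue(35) -> [24, 23, 9, 40, 35]
dequeue()->24, [23, 9, 40, 35]

Final queue: [23, 9, 40, 35]


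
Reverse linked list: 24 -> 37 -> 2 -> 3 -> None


Step 1: curr=24, set curr.next=prev(None) | reversed so far: 24
Step 2: curr=37, set curr.next=prev(24) | reversed so far: 37 -> 24
Step 3: curr=2, set curr.next=prev(37) | reversed so far: 2 -> 37 -> 24
Step 4: curr=3, set curr.next=prev(2) | reversed so far: 3 -> 2 -> 37 -> 24

3 -> 2 -> 37 -> 24 -> None


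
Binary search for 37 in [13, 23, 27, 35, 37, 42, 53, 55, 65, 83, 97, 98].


Step 1: lo=0, hi=11, mid=5, val=42
Step 2: lo=0, hi=4, mid=2, val=27
Step 3: lo=3, hi=4, mid=3, val=35
Step 4: lo=4, hi=4, mid=4, val=37

Found at index 4


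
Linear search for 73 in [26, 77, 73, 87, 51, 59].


i=0: 26!=73
i=1: 77!=73
i=2: 73==73 found!

Found at 2, 3 comps


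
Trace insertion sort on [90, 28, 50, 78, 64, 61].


Initial: [90, 28, 50, 78, 64, 61]
Insert 28: [28, 90, 50, 78, 64, 61]
Insert 50: [28, 50, 90, 78, 64, 61]
Insert 78: [28, 50, 78, 90, 64, 61]
Insert 64: [28, 50, 64, 78, 90, 61]
Insert 61: [28, 50, 61, 64, 78, 90]

Sorted: [28, 50, 61, 64, 78, 90]


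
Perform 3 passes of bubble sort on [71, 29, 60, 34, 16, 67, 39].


Initial: [71, 29, 60, 34, 16, 67, 39]
Pass 1: [29, 60, 34, 16, 67, 39, 71] (6 swaps)
Pass 2: [29, 34, 16, 60, 39, 67, 71] (3 swaps)
Pass 3: [29, 16, 34, 39, 60, 67, 71] (2 swaps)

After 3 passes: [29, 16, 34, 39, 60, 67, 71]


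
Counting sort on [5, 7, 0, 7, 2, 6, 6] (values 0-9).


Input: [5, 7, 0, 7, 2, 6, 6]
Counts: [1, 0, 1, 0, 0, 1, 2, 2, 0, 0]

Sorted: [0, 2, 5, 6, 6, 7, 7]


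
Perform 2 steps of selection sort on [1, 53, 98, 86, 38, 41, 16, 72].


Initial: [1, 53, 98, 86, 38, 41, 16, 72]
Step 1: min=1 at 0
  Swap: [1, 53, 98, 86, 38, 41, 16, 72]
Step 2: min=16 at 6
  Swap: [1, 16, 98, 86, 38, 41, 53, 72]

After 2 steps: [1, 16, 98, 86, 38, 41, 53, 72]


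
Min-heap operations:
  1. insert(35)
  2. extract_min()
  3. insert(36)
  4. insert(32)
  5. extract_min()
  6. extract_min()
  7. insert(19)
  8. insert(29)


insert(35) -> [35]
extract_min()->35, []
insert(36) -> [36]
insert(32) -> [32, 36]
extract_min()->32, [36]
extract_min()->36, []
insert(19) -> [19]
insert(29) -> [19, 29]

Final heap: [19, 29]


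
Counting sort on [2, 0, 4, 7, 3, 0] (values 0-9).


Input: [2, 0, 4, 7, 3, 0]
Counts: [2, 0, 1, 1, 1, 0, 0, 1, 0, 0]

Sorted: [0, 0, 2, 3, 4, 7]


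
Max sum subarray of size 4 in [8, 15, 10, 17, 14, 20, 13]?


[0:4]: 50
[1:5]: 56
[2:6]: 61
[3:7]: 64

Max: 64 at [3:7]


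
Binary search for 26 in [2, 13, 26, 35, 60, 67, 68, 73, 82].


Step 1: lo=0, hi=8, mid=4, val=60
Step 2: lo=0, hi=3, mid=1, val=13
Step 3: lo=2, hi=3, mid=2, val=26

Found at index 2


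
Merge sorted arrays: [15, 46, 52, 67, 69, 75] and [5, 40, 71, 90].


Take 5 from B
Take 15 from A
Take 40 from B
Take 46 from A
Take 52 from A
Take 67 from A
Take 69 from A
Take 71 from B
Take 75 from A

Merged: [5, 15, 40, 46, 52, 67, 69, 71, 75, 90]


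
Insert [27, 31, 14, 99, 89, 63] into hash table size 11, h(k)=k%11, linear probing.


Insert 27: h=5 -> slot 5
Insert 31: h=9 -> slot 9
Insert 14: h=3 -> slot 3
Insert 99: h=0 -> slot 0
Insert 89: h=1 -> slot 1
Insert 63: h=8 -> slot 8

Table: [99, 89, None, 14, None, 27, None, None, 63, 31, None]


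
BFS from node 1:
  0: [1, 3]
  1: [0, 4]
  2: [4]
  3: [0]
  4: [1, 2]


Visit 1, enqueue [0, 4]
Visit 0, enqueue [3]
Visit 4, enqueue [2]
Visit 3, enqueue []
Visit 2, enqueue []

BFS order: [1, 0, 4, 3, 2]


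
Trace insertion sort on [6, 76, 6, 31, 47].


Initial: [6, 76, 6, 31, 47]
Insert 76: [6, 76, 6, 31, 47]
Insert 6: [6, 6, 76, 31, 47]
Insert 31: [6, 6, 31, 76, 47]
Insert 47: [6, 6, 31, 47, 76]

Sorted: [6, 6, 31, 47, 76]


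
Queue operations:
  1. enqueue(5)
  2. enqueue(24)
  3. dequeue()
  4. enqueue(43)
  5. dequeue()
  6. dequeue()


enqueue(5) -> [5]
enqueue(24) -> [5, 24]
dequeue()->5, [24]
enqueue(43) -> [24, 43]
dequeue()->24, [43]
dequeue()->43, []

Final queue: []


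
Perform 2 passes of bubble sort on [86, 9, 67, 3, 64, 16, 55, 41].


Initial: [86, 9, 67, 3, 64, 16, 55, 41]
Pass 1: [9, 67, 3, 64, 16, 55, 41, 86] (7 swaps)
Pass 2: [9, 3, 64, 16, 55, 41, 67, 86] (5 swaps)

After 2 passes: [9, 3, 64, 16, 55, 41, 67, 86]


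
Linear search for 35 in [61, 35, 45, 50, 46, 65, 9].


i=0: 61!=35
i=1: 35==35 found!

Found at 1, 2 comps


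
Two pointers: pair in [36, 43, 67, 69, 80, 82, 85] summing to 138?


lo=0(36)+hi=6(85)=121
lo=1(43)+hi=6(85)=128
lo=2(67)+hi=6(85)=152
lo=2(67)+hi=5(82)=149
lo=2(67)+hi=4(80)=147
lo=2(67)+hi=3(69)=136

No pair found


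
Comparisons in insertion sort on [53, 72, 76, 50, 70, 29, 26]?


Algorithm: insertion sort
Input: [53, 72, 76, 50, 70, 29, 26]
Sorted: [26, 29, 50, 53, 70, 72, 76]

19


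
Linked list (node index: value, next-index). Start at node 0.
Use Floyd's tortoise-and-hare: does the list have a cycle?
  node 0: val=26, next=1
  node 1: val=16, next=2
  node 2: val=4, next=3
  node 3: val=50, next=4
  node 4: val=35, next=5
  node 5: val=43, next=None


Floyd's tortoise (slow, +1) and hare (fast, +2):
  init: slow=0, fast=0
  step 1: slow=1, fast=2
  step 2: slow=2, fast=4
  step 3: fast 4->5->None, no cycle

Cycle: no


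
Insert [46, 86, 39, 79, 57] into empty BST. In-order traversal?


Insert 46: root
Insert 86: R from 46
Insert 39: L from 46
Insert 79: R from 46 -> L from 86
Insert 57: R from 46 -> L from 86 -> L from 79

In-order: [39, 46, 57, 79, 86]


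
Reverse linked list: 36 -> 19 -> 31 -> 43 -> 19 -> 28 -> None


Step 1: curr=36, set curr.next=prev(None) | reversed so far: 36
Step 2: curr=19, set curr.next=prev(36) | reversed so far: 19 -> 36
Step 3: curr=31, set curr.next=prev(19) | reversed so far: 31 -> 19 -> 36
Step 4: curr=43, set curr.next=prev(31) | reversed so far: 43 -> 31 -> 19 -> 36
Step 5: curr=19, set curr.next=prev(43) | reversed so far: 19 -> 43 -> 31 -> 19 -> 36
Step 6: curr=28, set curr.next=prev(19) | reversed so far: 28 -> 19 -> 43 -> 31 -> 19 -> 36

28 -> 19 -> 43 -> 31 -> 19 -> 36 -> None
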